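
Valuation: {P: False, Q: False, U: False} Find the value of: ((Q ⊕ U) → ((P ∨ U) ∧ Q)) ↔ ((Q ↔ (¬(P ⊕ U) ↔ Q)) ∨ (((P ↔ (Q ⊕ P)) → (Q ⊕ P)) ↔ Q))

Q ⊕ U = False ⊕ False = False
P ∨ U = False ∨ False = False
(P ∨ U) ∧ Q = False ∧ False = False
(Q ⊕ U) → ((P ∨ U) ∧ Q) = False → False = True
P ⊕ U = False ⊕ False = False
¬(P ⊕ U) = ¬False = True
¬(P ⊕ U) ↔ Q = True ↔ False = False
Q ↔ (¬(P ⊕ U) ↔ Q) = False ↔ False = True
Q ⊕ P = False ⊕ False = False
P ↔ (Q ⊕ P) = False ↔ False = True
Q ⊕ P = False ⊕ False = False
(P ↔ (Q ⊕ P)) → (Q ⊕ P) = True → False = False
((P ↔ (Q ⊕ P)) → (Q ⊕ P)) ↔ Q = False ↔ False = True
(Q ↔ (¬(P ⊕ U) ↔ Q)) ∨ (((P ↔ (Q ⊕ P)) → (Q ⊕ P)) ↔ Q) = True ∨ True = True
((Q ⊕ U) → ((P ∨ U) ∧ Q)) ↔ ((Q ↔ (¬(P ⊕ U) ↔ Q)) ∨ (((P ↔ (Q ⊕ P)) → (Q ⊕ P)) ↔ Q)) = True ↔ True = True

True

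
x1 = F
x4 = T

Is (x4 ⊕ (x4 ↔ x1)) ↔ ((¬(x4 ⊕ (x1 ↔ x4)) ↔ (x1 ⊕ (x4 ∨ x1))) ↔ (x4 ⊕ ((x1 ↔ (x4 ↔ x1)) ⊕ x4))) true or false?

x4 ↔ x1 = T ↔ F = F
x4 ⊕ (x4 ↔ x1) = T ⊕ F = T
x1 ↔ x4 = F ↔ T = F
x4 ⊕ (x1 ↔ x4) = T ⊕ F = T
¬(x4 ⊕ (x1 ↔ x4)) = ¬T = F
x4 ∨ x1 = T ∨ F = T
x1 ⊕ (x4 ∨ x1) = F ⊕ T = T
¬(x4 ⊕ (x1 ↔ x4)) ↔ (x1 ⊕ (x4 ∨ x1)) = F ↔ T = F
x4 ↔ x1 = T ↔ F = F
x1 ↔ (x4 ↔ x1) = F ↔ F = T
(x1 ↔ (x4 ↔ x1)) ⊕ x4 = T ⊕ T = F
x4 ⊕ ((x1 ↔ (x4 ↔ x1)) ⊕ x4) = T ⊕ F = T
(¬(x4 ⊕ (x1 ↔ x4)) ↔ (x1 ⊕ (x4 ∨ x1))) ↔ (x4 ⊕ ((x1 ↔ (x4 ↔ x1)) ⊕ x4)) = F ↔ T = F
(x4 ⊕ (x4 ↔ x1)) ↔ ((¬(x4 ⊕ (x1 ↔ x4)) ↔ (x1 ⊕ (x4 ∨ x1))) ↔ (x4 ⊕ ((x1 ↔ (x4 ↔ x1)) ⊕ x4))) = T ↔ F = F

F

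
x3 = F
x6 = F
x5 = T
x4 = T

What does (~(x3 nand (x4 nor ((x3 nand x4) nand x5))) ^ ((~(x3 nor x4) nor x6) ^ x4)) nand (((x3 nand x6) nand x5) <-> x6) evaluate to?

x3 nand x4 = F nand T = T
(x3 nand x4) nand x5 = T nand T = F
x4 nor ((x3 nand x4) nand x5) = T nor F = F
x3 nand (x4 nor ((x3 nand x4) nand x5)) = F nand F = T
~(x3 nand (x4 nor ((x3 nand x4) nand x5))) = ~T = F
x3 nor x4 = F nor T = F
~(x3 nor x4) = ~F = T
~(x3 nor x4) nor x6 = T nor F = F
(~(x3 nor x4) nor x6) ^ x4 = F ^ T = T
~(x3 nand (x4 nor ((x3 nand x4) nand x5))) ^ ((~(x3 nor x4) nor x6) ^ x4) = F ^ T = T
x3 nand x6 = F nand F = T
(x3 nand x6) nand x5 = T nand T = F
((x3 nand x6) nand x5) <-> x6 = F <-> F = T
(~(x3 nand (x4 nor ((x3 nand x4) nand x5))) ^ ((~(x3 nor x4) nor x6) ^ x4)) nand (((x3 nand x6) nand x5) <-> x6) = T nand T = F

F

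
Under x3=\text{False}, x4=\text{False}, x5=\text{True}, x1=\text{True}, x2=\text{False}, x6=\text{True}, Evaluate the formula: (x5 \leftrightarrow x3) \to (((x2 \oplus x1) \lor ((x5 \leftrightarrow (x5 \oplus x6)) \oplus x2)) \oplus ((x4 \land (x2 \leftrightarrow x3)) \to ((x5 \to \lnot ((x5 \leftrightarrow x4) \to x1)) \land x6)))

x5 \leftrightarrow x3 = \text{True} \leftrightarrow \text{False} = \text{False}
x2 \oplus x1 = \text{False} \oplus \text{True} = \text{True}
x5 \oplus x6 = \text{True} \oplus \text{True} = \text{False}
x5 \leftrightarrow (x5 \oplus x6) = \text{True} \leftrightarrow \text{False} = \text{False}
(x5 \leftrightarrow (x5 \oplus x6)) \oplus x2 = \text{False} \oplus \text{False} = \text{False}
(x2 \oplus x1) \lor ((x5 \leftrightarrow (x5 \oplus x6)) \oplus x2) = \text{True} \lor \text{False} = \text{True}
x2 \leftrightarrow x3 = \text{False} \leftrightarrow \text{False} = \text{True}
x4 \land (x2 \leftrightarrow x3) = \text{False} \land \text{True} = \text{False}
x5 \leftrightarrow x4 = \text{True} \leftrightarrow \text{False} = \text{False}
(x5 \leftrightarrow x4) \to x1 = \text{False} \to \text{True} = \text{True}
\lnot ((x5 \leftrightarrow x4) \to x1) = \lnot \text{True} = \text{False}
x5 \to \lnot ((x5 \leftrightarrow x4) \to x1) = \text{True} \to \text{False} = \text{False}
(x5 \to \lnot ((x5 \leftrightarrow x4) \to x1)) \land x6 = \text{False} \land \text{True} = \text{False}
(x4 \land (x2 \leftrightarrow x3)) \to ((x5 \to \lnot ((x5 \leftrightarrow x4) \to x1)) \land x6) = \text{False} \to \text{False} = \text{True}
((x2 \oplus x1) \lor ((x5 \leftrightarrow (x5 \oplus x6)) \oplus x2)) \oplus ((x4 \land (x2 \leftrightarrow x3)) \to ((x5 \to \lnot ((x5 \leftrightarrow x4) \to x1)) \land x6)) = \text{True} \oplus \text{True} = \text{False}
(x5 \leftrightarrow x3) \to (((x2 \oplus x1) \lor ((x5 \leftrightarrow (x5 \oplus x6)) \oplus x2)) \oplus ((x4 \land (x2 \leftrightarrow x3)) \to ((x5 \to \lnot ((x5 \leftrightarrow x4) \to x1)) \land x6))) = \text{False} \to \text{False} = \text{True}

\text{True}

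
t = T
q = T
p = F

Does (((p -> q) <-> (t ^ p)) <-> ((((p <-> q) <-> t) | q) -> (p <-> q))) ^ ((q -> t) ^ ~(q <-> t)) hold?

p -> q = F -> T = T
t ^ p = T ^ F = T
(p -> q) <-> (t ^ p) = T <-> T = T
p <-> q = F <-> T = F
(p <-> q) <-> t = F <-> T = F
((p <-> q) <-> t) | q = F | T = T
p <-> q = F <-> T = F
(((p <-> q) <-> t) | q) -> (p <-> q) = T -> F = F
((p -> q) <-> (t ^ p)) <-> ((((p <-> q) <-> t) | q) -> (p <-> q)) = T <-> F = F
q -> t = T -> T = T
q <-> t = T <-> T = T
~(q <-> t) = ~T = F
(q -> t) ^ ~(q <-> t) = T ^ F = T
(((p -> q) <-> (t ^ p)) <-> ((((p <-> q) <-> t) | q) -> (p <-> q))) ^ ((q -> t) ^ ~(q <-> t)) = F ^ T = T

T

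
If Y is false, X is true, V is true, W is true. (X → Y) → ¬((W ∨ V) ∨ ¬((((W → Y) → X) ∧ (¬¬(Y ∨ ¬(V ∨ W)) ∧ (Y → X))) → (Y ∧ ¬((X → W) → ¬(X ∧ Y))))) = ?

True

Substituting Y=False, X=True, V=True, W=True:
X → Y = True → False = False
W ∨ V = True ∨ True = True
W → Y = True → False = False
(W → Y) → X = False → True = True
V ∨ W = True ∨ True = True
¬(V ∨ W) = ¬True = False
Y ∨ ¬(V ∨ W) = False ∨ False = False
¬(Y ∨ ¬(V ∨ W)) = ¬False = True
¬¬(Y ∨ ¬(V ∨ W)) = ¬True = False
Y → X = False → True = True
¬¬(Y ∨ ¬(V ∨ W)) ∧ (Y → X) = False ∧ True = False
((W → Y) → X) ∧ (¬¬(Y ∨ ¬(V ∨ W)) ∧ (Y → X)) = True ∧ False = False
X → W = True → True = True
X ∧ Y = True ∧ False = False
¬(X ∧ Y) = ¬False = True
(X → W) → ¬(X ∧ Y) = True → True = True
¬((X → W) → ¬(X ∧ Y)) = ¬True = False
Y ∧ ¬((X → W) → ¬(X ∧ Y)) = False ∧ False = False
(((W → Y) → X) ∧ (¬¬(Y ∨ ¬(V ∨ W)) ∧ (Y → X))) → (Y ∧ ¬((X → W) → ¬(X ∧ Y))) = False → False = True
¬((((W → Y) → X) ∧ (¬¬(Y ∨ ¬(V ∨ W)) ∧ (Y → X))) → (Y ∧ ¬((X → W) → ¬(X ∧ Y)))) = ¬True = False
(W ∨ V) ∨ ¬((((W → Y) → X) ∧ (¬¬(Y ∨ ¬(V ∨ W)) ∧ (Y → X))) → (Y ∧ ¬((X → W) → ¬(X ∧ Y)))) = True ∨ False = True
¬((W ∨ V) ∨ ¬((((W → Y) → X) ∧ (¬¬(Y ∨ ¬(V ∨ W)) ∧ (Y → X))) → (Y ∧ ¬((X → W) → ¬(X ∧ Y))))) = ¬True = False
(X → Y) → ¬((W ∨ V) ∨ ¬((((W → Y) → X) ∧ (¬¬(Y ∨ ¬(V ∨ W)) ∧ (Y → X))) → (Y ∧ ¬((X → W) → ¬(X ∧ Y))))) = False → False = True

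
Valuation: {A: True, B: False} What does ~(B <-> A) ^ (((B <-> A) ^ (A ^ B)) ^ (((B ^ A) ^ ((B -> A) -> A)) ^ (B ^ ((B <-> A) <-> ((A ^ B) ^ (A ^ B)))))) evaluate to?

B <-> A = False <-> True = False
~(B <-> A) = ~False = True
B <-> A = False <-> True = False
A ^ B = True ^ False = True
(B <-> A) ^ (A ^ B) = False ^ True = True
B ^ A = False ^ True = True
B -> A = False -> True = True
(B -> A) -> A = True -> True = True
(B ^ A) ^ ((B -> A) -> A) = True ^ True = False
B <-> A = False <-> True = False
A ^ B = True ^ False = True
A ^ B = True ^ False = True
(A ^ B) ^ (A ^ B) = True ^ True = False
(B <-> A) <-> ((A ^ B) ^ (A ^ B)) = False <-> False = True
B ^ ((B <-> A) <-> ((A ^ B) ^ (A ^ B))) = False ^ True = True
((B ^ A) ^ ((B -> A) -> A)) ^ (B ^ ((B <-> A) <-> ((A ^ B) ^ (A ^ B)))) = False ^ True = True
((B <-> A) ^ (A ^ B)) ^ (((B ^ A) ^ ((B -> A) -> A)) ^ (B ^ ((B <-> A) <-> ((A ^ B) ^ (A ^ B))))) = True ^ True = False
~(B <-> A) ^ (((B <-> A) ^ (A ^ B)) ^ (((B ^ A) ^ ((B -> A) -> A)) ^ (B ^ ((B <-> A) <-> ((A ^ B) ^ (A ^ B)))))) = True ^ False = True

True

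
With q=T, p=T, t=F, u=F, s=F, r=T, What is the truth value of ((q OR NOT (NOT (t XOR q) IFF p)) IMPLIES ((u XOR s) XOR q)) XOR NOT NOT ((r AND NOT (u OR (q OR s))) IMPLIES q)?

t XOR q = F XOR T = T
NOT (t XOR q) = NOT T = F
NOT (t XOR q) IFF p = F IFF T = F
NOT (NOT (t XOR q) IFF p) = NOT F = T
q OR NOT (NOT (t XOR q) IFF p) = T OR T = T
u XOR s = F XOR F = F
(u XOR s) XOR q = F XOR T = T
(q OR NOT (NOT (t XOR q) IFF p)) IMPLIES ((u XOR s) XOR q) = T IMPLIES T = T
q OR s = T OR F = T
u OR (q OR s) = F OR T = T
NOT (u OR (q OR s)) = NOT T = F
r AND NOT (u OR (q OR s)) = T AND F = F
(r AND NOT (u OR (q OR s))) IMPLIES q = F IMPLIES T = T
NOT ((r AND NOT (u OR (q OR s))) IMPLIES q) = NOT T = F
NOT NOT ((r AND NOT (u OR (q OR s))) IMPLIES q) = NOT F = T
((q OR NOT (NOT (t XOR q) IFF p)) IMPLIES ((u XOR s) XOR q)) XOR NOT NOT ((r AND NOT (u OR (q OR s))) IMPLIES q) = T XOR T = F

F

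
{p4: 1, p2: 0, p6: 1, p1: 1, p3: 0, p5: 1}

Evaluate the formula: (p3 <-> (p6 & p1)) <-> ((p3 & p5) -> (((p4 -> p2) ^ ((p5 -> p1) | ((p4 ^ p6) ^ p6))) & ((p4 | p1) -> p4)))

Substituting p4=1, p2=0, p6=1, p1=1, p3=0, p5=1:
p6 & p1 = 1 & 1 = 1
p3 <-> (p6 & p1) = 0 <-> 1 = 0
p3 & p5 = 0 & 1 = 0
p4 -> p2 = 1 -> 0 = 0
p5 -> p1 = 1 -> 1 = 1
p4 ^ p6 = 1 ^ 1 = 0
(p4 ^ p6) ^ p6 = 0 ^ 1 = 1
(p5 -> p1) | ((p4 ^ p6) ^ p6) = 1 | 1 = 1
(p4 -> p2) ^ ((p5 -> p1) | ((p4 ^ p6) ^ p6)) = 0 ^ 1 = 1
p4 | p1 = 1 | 1 = 1
(p4 | p1) -> p4 = 1 -> 1 = 1
((p4 -> p2) ^ ((p5 -> p1) | ((p4 ^ p6) ^ p6))) & ((p4 | p1) -> p4) = 1 & 1 = 1
(p3 & p5) -> (((p4 -> p2) ^ ((p5 -> p1) | ((p4 ^ p6) ^ p6))) & ((p4 | p1) -> p4)) = 0 -> 1 = 1
(p3 <-> (p6 & p1)) <-> ((p3 & p5) -> (((p4 -> p2) ^ ((p5 -> p1) | ((p4 ^ p6) ^ p6))) & ((p4 | p1) -> p4))) = 0 <-> 1 = 0

0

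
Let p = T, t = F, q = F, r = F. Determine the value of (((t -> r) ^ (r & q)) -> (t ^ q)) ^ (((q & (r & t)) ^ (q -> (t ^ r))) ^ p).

t -> r = F -> F = T
r & q = F & F = F
(t -> r) ^ (r & q) = T ^ F = T
t ^ q = F ^ F = F
((t -> r) ^ (r & q)) -> (t ^ q) = T -> F = F
r & t = F & F = F
q & (r & t) = F & F = F
t ^ r = F ^ F = F
q -> (t ^ r) = F -> F = T
(q & (r & t)) ^ (q -> (t ^ r)) = F ^ T = T
((q & (r & t)) ^ (q -> (t ^ r))) ^ p = T ^ T = F
(((t -> r) ^ (r & q)) -> (t ^ q)) ^ (((q & (r & t)) ^ (q -> (t ^ r))) ^ p) = F ^ F = F

F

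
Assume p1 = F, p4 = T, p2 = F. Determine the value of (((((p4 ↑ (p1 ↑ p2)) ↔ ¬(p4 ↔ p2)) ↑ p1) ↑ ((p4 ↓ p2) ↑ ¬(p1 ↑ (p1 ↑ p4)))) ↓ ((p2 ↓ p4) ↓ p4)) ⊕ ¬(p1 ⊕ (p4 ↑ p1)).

T

Substituting p1=F, p4=T, p2=F:
p1 ↑ p2 = F ↑ F = T
p4 ↑ (p1 ↑ p2) = T ↑ T = F
p4 ↔ p2 = T ↔ F = F
¬(p4 ↔ p2) = ¬F = T
(p4 ↑ (p1 ↑ p2)) ↔ ¬(p4 ↔ p2) = F ↔ T = F
((p4 ↑ (p1 ↑ p2)) ↔ ¬(p4 ↔ p2)) ↑ p1 = F ↑ F = T
p4 ↓ p2 = T ↓ F = F
p1 ↑ p4 = F ↑ T = T
p1 ↑ (p1 ↑ p4) = F ↑ T = T
¬(p1 ↑ (p1 ↑ p4)) = ¬T = F
(p4 ↓ p2) ↑ ¬(p1 ↑ (p1 ↑ p4)) = F ↑ F = T
(((p4 ↑ (p1 ↑ p2)) ↔ ¬(p4 ↔ p2)) ↑ p1) ↑ ((p4 ↓ p2) ↑ ¬(p1 ↑ (p1 ↑ p4))) = T ↑ T = F
p2 ↓ p4 = F ↓ T = F
(p2 ↓ p4) ↓ p4 = F ↓ T = F
((((p4 ↑ (p1 ↑ p2)) ↔ ¬(p4 ↔ p2)) ↑ p1) ↑ ((p4 ↓ p2) ↑ ¬(p1 ↑ (p1 ↑ p4)))) ↓ ((p2 ↓ p4) ↓ p4) = F ↓ F = T
p4 ↑ p1 = T ↑ F = T
p1 ⊕ (p4 ↑ p1) = F ⊕ T = T
¬(p1 ⊕ (p4 ↑ p1)) = ¬T = F
(((((p4 ↑ (p1 ↑ p2)) ↔ ¬(p4 ↔ p2)) ↑ p1) ↑ ((p4 ↓ p2) ↑ ¬(p1 ↑ (p1 ↑ p4)))) ↓ ((p2 ↓ p4) ↓ p4)) ⊕ ¬(p1 ⊕ (p4 ↑ p1)) = T ⊕ F = T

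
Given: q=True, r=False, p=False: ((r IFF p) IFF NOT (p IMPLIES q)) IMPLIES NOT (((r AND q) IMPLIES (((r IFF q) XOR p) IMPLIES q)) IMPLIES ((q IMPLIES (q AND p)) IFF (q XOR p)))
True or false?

True

r IFF p = False IFF False = True
p IMPLIES q = False IMPLIES True = True
NOT (p IMPLIES q) = NOT True = False
(r IFF p) IFF NOT (p IMPLIES q) = True IFF False = False
r AND q = False AND True = False
r IFF q = False IFF True = False
(r IFF q) XOR p = False XOR False = False
((r IFF q) XOR p) IMPLIES q = False IMPLIES True = True
(r AND q) IMPLIES (((r IFF q) XOR p) IMPLIES q) = False IMPLIES True = True
q AND p = True AND False = False
q IMPLIES (q AND p) = True IMPLIES False = False
q XOR p = True XOR False = True
(q IMPLIES (q AND p)) IFF (q XOR p) = False IFF True = False
((r AND q) IMPLIES (((r IFF q) XOR p) IMPLIES q)) IMPLIES ((q IMPLIES (q AND p)) IFF (q XOR p)) = True IMPLIES False = False
NOT (((r AND q) IMPLIES (((r IFF q) XOR p) IMPLIES q)) IMPLIES ((q IMPLIES (q AND p)) IFF (q XOR p))) = NOT False = True
((r IFF p) IFF NOT (p IMPLIES q)) IMPLIES NOT (((r AND q) IMPLIES (((r IFF q) XOR p) IMPLIES q)) IMPLIES ((q IMPLIES (q AND p)) IFF (q XOR p))) = False IMPLIES True = True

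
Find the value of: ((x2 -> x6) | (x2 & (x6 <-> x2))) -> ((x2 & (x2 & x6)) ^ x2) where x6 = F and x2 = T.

x2 -> x6 = T -> F = F
x6 <-> x2 = F <-> T = F
x2 & (x6 <-> x2) = T & F = F
(x2 -> x6) | (x2 & (x6 <-> x2)) = F | F = F
x2 & x6 = T & F = F
x2 & (x2 & x6) = T & F = F
(x2 & (x2 & x6)) ^ x2 = F ^ T = T
((x2 -> x6) | (x2 & (x6 <-> x2))) -> ((x2 & (x2 & x6)) ^ x2) = F -> T = T

T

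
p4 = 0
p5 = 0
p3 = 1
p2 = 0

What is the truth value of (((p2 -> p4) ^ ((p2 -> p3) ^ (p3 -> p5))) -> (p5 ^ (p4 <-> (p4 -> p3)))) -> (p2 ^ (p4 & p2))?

p2 -> p4 = 0 -> 0 = 1
p2 -> p3 = 0 -> 1 = 1
p3 -> p5 = 1 -> 0 = 0
(p2 -> p3) ^ (p3 -> p5) = 1 ^ 0 = 1
(p2 -> p4) ^ ((p2 -> p3) ^ (p3 -> p5)) = 1 ^ 1 = 0
p4 -> p3 = 0 -> 1 = 1
p4 <-> (p4 -> p3) = 0 <-> 1 = 0
p5 ^ (p4 <-> (p4 -> p3)) = 0 ^ 0 = 0
((p2 -> p4) ^ ((p2 -> p3) ^ (p3 -> p5))) -> (p5 ^ (p4 <-> (p4 -> p3))) = 0 -> 0 = 1
p4 & p2 = 0 & 0 = 0
p2 ^ (p4 & p2) = 0 ^ 0 = 0
(((p2 -> p4) ^ ((p2 -> p3) ^ (p3 -> p5))) -> (p5 ^ (p4 <-> (p4 -> p3)))) -> (p2 ^ (p4 & p2)) = 1 -> 0 = 0

0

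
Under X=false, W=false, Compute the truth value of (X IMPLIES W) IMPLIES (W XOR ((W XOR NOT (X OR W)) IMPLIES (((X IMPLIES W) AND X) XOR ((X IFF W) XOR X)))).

true

X IMPLIES W = false IMPLIES false = true
X OR W = false OR false = false
NOT (X OR W) = NOT false = true
W XOR NOT (X OR W) = false XOR true = true
X IMPLIES W = false IMPLIES false = true
(X IMPLIES W) AND X = true AND false = false
X IFF W = false IFF false = true
(X IFF W) XOR X = true XOR false = true
((X IMPLIES W) AND X) XOR ((X IFF W) XOR X) = false XOR true = true
(W XOR NOT (X OR W)) IMPLIES (((X IMPLIES W) AND X) XOR ((X IFF W) XOR X)) = true IMPLIES true = true
W XOR ((W XOR NOT (X OR W)) IMPLIES (((X IMPLIES W) AND X) XOR ((X IFF W) XOR X))) = false XOR true = true
(X IMPLIES W) IMPLIES (W XOR ((W XOR NOT (X OR W)) IMPLIES (((X IMPLIES W) AND X) XOR ((X IFF W) XOR X)))) = true IMPLIES true = true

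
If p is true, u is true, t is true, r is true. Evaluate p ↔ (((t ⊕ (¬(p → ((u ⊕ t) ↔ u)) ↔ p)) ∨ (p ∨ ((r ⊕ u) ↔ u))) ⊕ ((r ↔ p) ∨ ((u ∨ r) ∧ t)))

False

Substituting p=True, u=True, t=True, r=True:
u ⊕ t = True ⊕ True = False
(u ⊕ t) ↔ u = False ↔ True = False
p → ((u ⊕ t) ↔ u) = True → False = False
¬(p → ((u ⊕ t) ↔ u)) = ¬False = True
¬(p → ((u ⊕ t) ↔ u)) ↔ p = True ↔ True = True
t ⊕ (¬(p → ((u ⊕ t) ↔ u)) ↔ p) = True ⊕ True = False
r ⊕ u = True ⊕ True = False
(r ⊕ u) ↔ u = False ↔ True = False
p ∨ ((r ⊕ u) ↔ u) = True ∨ False = True
(t ⊕ (¬(p → ((u ⊕ t) ↔ u)) ↔ p)) ∨ (p ∨ ((r ⊕ u) ↔ u)) = False ∨ True = True
r ↔ p = True ↔ True = True
u ∨ r = True ∨ True = True
(u ∨ r) ∧ t = True ∧ True = True
(r ↔ p) ∨ ((u ∨ r) ∧ t) = True ∨ True = True
((t ⊕ (¬(p → ((u ⊕ t) ↔ u)) ↔ p)) ∨ (p ∨ ((r ⊕ u) ↔ u))) ⊕ ((r ↔ p) ∨ ((u ∨ r) ∧ t)) = True ⊕ True = False
p ↔ (((t ⊕ (¬(p → ((u ⊕ t) ↔ u)) ↔ p)) ∨ (p ∨ ((r ⊕ u) ↔ u))) ⊕ ((r ↔ p) ∨ ((u ∨ r) ∧ t))) = True ↔ False = False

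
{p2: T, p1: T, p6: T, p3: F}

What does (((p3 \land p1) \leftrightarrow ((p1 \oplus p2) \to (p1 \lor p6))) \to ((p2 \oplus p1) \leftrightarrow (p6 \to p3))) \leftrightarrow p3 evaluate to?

F

Substituting p2=T, p1=T, p6=T, p3=F:
p3 \land p1 = F \land T = F
p1 \oplus p2 = T \oplus T = F
p1 \lor p6 = T \lor T = T
(p1 \oplus p2) \to (p1 \lor p6) = F \to T = T
(p3 \land p1) \leftrightarrow ((p1 \oplus p2) \to (p1 \lor p6)) = F \leftrightarrow T = F
p2 \oplus p1 = T \oplus T = F
p6 \to p3 = T \to F = F
(p2 \oplus p1) \leftrightarrow (p6 \to p3) = F \leftrightarrow F = T
((p3 \land p1) \leftrightarrow ((p1 \oplus p2) \to (p1 \lor p6))) \to ((p2 \oplus p1) \leftrightarrow (p6 \to p3)) = F \to T = T
(((p3 \land p1) \leftrightarrow ((p1 \oplus p2) \to (p1 \lor p6))) \to ((p2 \oplus p1) \leftrightarrow (p6 \to p3))) \leftrightarrow p3 = T \leftrightarrow F = F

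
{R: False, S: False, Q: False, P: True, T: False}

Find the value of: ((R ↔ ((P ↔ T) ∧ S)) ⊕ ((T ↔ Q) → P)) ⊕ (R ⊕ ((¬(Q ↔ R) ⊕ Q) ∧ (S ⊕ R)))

False

P ↔ T = True ↔ False = False
(P ↔ T) ∧ S = False ∧ False = False
R ↔ ((P ↔ T) ∧ S) = False ↔ False = True
T ↔ Q = False ↔ False = True
(T ↔ Q) → P = True → True = True
(R ↔ ((P ↔ T) ∧ S)) ⊕ ((T ↔ Q) → P) = True ⊕ True = False
Q ↔ R = False ↔ False = True
¬(Q ↔ R) = ¬True = False
¬(Q ↔ R) ⊕ Q = False ⊕ False = False
S ⊕ R = False ⊕ False = False
(¬(Q ↔ R) ⊕ Q) ∧ (S ⊕ R) = False ∧ False = False
R ⊕ ((¬(Q ↔ R) ⊕ Q) ∧ (S ⊕ R)) = False ⊕ False = False
((R ↔ ((P ↔ T) ∧ S)) ⊕ ((T ↔ Q) → P)) ⊕ (R ⊕ ((¬(Q ↔ R) ⊕ Q) ∧ (S ⊕ R))) = False ⊕ False = False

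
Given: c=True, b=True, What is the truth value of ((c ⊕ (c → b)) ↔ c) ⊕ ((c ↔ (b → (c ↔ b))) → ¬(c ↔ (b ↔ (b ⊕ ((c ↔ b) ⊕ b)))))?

False

c → b = True → True = True
c ⊕ (c → b) = True ⊕ True = False
(c ⊕ (c → b)) ↔ c = False ↔ True = False
c ↔ b = True ↔ True = True
b → (c ↔ b) = True → True = True
c ↔ (b → (c ↔ b)) = True ↔ True = True
c ↔ b = True ↔ True = True
(c ↔ b) ⊕ b = True ⊕ True = False
b ⊕ ((c ↔ b) ⊕ b) = True ⊕ False = True
b ↔ (b ⊕ ((c ↔ b) ⊕ b)) = True ↔ True = True
c ↔ (b ↔ (b ⊕ ((c ↔ b) ⊕ b))) = True ↔ True = True
¬(c ↔ (b ↔ (b ⊕ ((c ↔ b) ⊕ b)))) = ¬True = False
(c ↔ (b → (c ↔ b))) → ¬(c ↔ (b ↔ (b ⊕ ((c ↔ b) ⊕ b)))) = True → False = False
((c ⊕ (c → b)) ↔ c) ⊕ ((c ↔ (b → (c ↔ b))) → ¬(c ↔ (b ↔ (b ⊕ ((c ↔ b) ⊕ b))))) = False ⊕ False = False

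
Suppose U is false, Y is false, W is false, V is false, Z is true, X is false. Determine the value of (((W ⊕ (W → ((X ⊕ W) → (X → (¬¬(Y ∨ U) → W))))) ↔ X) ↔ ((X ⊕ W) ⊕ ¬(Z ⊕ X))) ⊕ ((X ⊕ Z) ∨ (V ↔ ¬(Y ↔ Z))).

False

Substituting U=False, Y=False, W=False, V=False, Z=True, X=False:
X ⊕ W = False ⊕ False = False
Y ∨ U = False ∨ False = False
¬(Y ∨ U) = ¬False = True
¬¬(Y ∨ U) = ¬True = False
¬¬(Y ∨ U) → W = False → False = True
X → (¬¬(Y ∨ U) → W) = False → True = True
(X ⊕ W) → (X → (¬¬(Y ∨ U) → W)) = False → True = True
W → ((X ⊕ W) → (X → (¬¬(Y ∨ U) → W))) = False → True = True
W ⊕ (W → ((X ⊕ W) → (X → (¬¬(Y ∨ U) → W)))) = False ⊕ True = True
(W ⊕ (W → ((X ⊕ W) → (X → (¬¬(Y ∨ U) → W))))) ↔ X = True ↔ False = False
X ⊕ W = False ⊕ False = False
Z ⊕ X = True ⊕ False = True
¬(Z ⊕ X) = ¬True = False
(X ⊕ W) ⊕ ¬(Z ⊕ X) = False ⊕ False = False
((W ⊕ (W → ((X ⊕ W) → (X → (¬¬(Y ∨ U) → W))))) ↔ X) ↔ ((X ⊕ W) ⊕ ¬(Z ⊕ X)) = False ↔ False = True
X ⊕ Z = False ⊕ True = True
Y ↔ Z = False ↔ True = False
¬(Y ↔ Z) = ¬False = True
V ↔ ¬(Y ↔ Z) = False ↔ True = False
(X ⊕ Z) ∨ (V ↔ ¬(Y ↔ Z)) = True ∨ False = True
(((W ⊕ (W → ((X ⊕ W) → (X → (¬¬(Y ∨ U) → W))))) ↔ X) ↔ ((X ⊕ W) ⊕ ¬(Z ⊕ X))) ⊕ ((X ⊕ Z) ∨ (V ↔ ¬(Y ↔ Z))) = True ⊕ True = False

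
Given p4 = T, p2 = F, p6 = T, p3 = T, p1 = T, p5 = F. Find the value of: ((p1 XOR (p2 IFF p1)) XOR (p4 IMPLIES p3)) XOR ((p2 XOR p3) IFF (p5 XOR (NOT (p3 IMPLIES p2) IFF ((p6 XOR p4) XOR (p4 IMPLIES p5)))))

F

p2 IFF p1 = F IFF T = F
p1 XOR (p2 IFF p1) = T XOR F = T
p4 IMPLIES p3 = T IMPLIES T = T
(p1 XOR (p2 IFF p1)) XOR (p4 IMPLIES p3) = T XOR T = F
p2 XOR p3 = F XOR T = T
p3 IMPLIES p2 = T IMPLIES F = F
NOT (p3 IMPLIES p2) = NOT F = T
p6 XOR p4 = T XOR T = F
p4 IMPLIES p5 = T IMPLIES F = F
(p6 XOR p4) XOR (p4 IMPLIES p5) = F XOR F = F
NOT (p3 IMPLIES p2) IFF ((p6 XOR p4) XOR (p4 IMPLIES p5)) = T IFF F = F
p5 XOR (NOT (p3 IMPLIES p2) IFF ((p6 XOR p4) XOR (p4 IMPLIES p5))) = F XOR F = F
(p2 XOR p3) IFF (p5 XOR (NOT (p3 IMPLIES p2) IFF ((p6 XOR p4) XOR (p4 IMPLIES p5)))) = T IFF F = F
((p1 XOR (p2 IFF p1)) XOR (p4 IMPLIES p3)) XOR ((p2 XOR p3) IFF (p5 XOR (NOT (p3 IMPLIES p2) IFF ((p6 XOR p4) XOR (p4 IMPLIES p5))))) = F XOR F = F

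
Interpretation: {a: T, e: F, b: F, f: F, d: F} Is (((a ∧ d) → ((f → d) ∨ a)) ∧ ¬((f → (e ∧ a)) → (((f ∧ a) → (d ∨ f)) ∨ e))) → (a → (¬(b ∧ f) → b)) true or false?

T

a ∧ d = T ∧ F = F
f → d = F → F = T
(f → d) ∨ a = T ∨ T = T
(a ∧ d) → ((f → d) ∨ a) = F → T = T
e ∧ a = F ∧ T = F
f → (e ∧ a) = F → F = T
f ∧ a = F ∧ T = F
d ∨ f = F ∨ F = F
(f ∧ a) → (d ∨ f) = F → F = T
((f ∧ a) → (d ∨ f)) ∨ e = T ∨ F = T
(f → (e ∧ a)) → (((f ∧ a) → (d ∨ f)) ∨ e) = T → T = T
¬((f → (e ∧ a)) → (((f ∧ a) → (d ∨ f)) ∨ e)) = ¬T = F
((a ∧ d) → ((f → d) ∨ a)) ∧ ¬((f → (e ∧ a)) → (((f ∧ a) → (d ∨ f)) ∨ e)) = T ∧ F = F
b ∧ f = F ∧ F = F
¬(b ∧ f) = ¬F = T
¬(b ∧ f) → b = T → F = F
a → (¬(b ∧ f) → b) = T → F = F
(((a ∧ d) → ((f → d) ∨ a)) ∧ ¬((f → (e ∧ a)) → (((f ∧ a) → (d ∨ f)) ∨ e))) → (a → (¬(b ∧ f) → b)) = F → F = T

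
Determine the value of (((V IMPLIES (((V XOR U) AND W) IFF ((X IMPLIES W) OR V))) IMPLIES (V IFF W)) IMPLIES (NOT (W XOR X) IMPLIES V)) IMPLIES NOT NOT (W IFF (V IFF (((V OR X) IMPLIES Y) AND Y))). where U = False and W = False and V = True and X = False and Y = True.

False

V XOR U = True XOR False = True
(V XOR U) AND W = True AND False = False
X IMPLIES W = False IMPLIES False = True
(X IMPLIES W) OR V = True OR True = True
((V XOR U) AND W) IFF ((X IMPLIES W) OR V) = False IFF True = False
V IMPLIES (((V XOR U) AND W) IFF ((X IMPLIES W) OR V)) = True IMPLIES False = False
V IFF W = True IFF False = False
(V IMPLIES (((V XOR U) AND W) IFF ((X IMPLIES W) OR V))) IMPLIES (V IFF W) = False IMPLIES False = True
W XOR X = False XOR False = False
NOT (W XOR X) = NOT False = True
NOT (W XOR X) IMPLIES V = True IMPLIES True = True
((V IMPLIES (((V XOR U) AND W) IFF ((X IMPLIES W) OR V))) IMPLIES (V IFF W)) IMPLIES (NOT (W XOR X) IMPLIES V) = True IMPLIES True = True
V OR X = True OR False = True
(V OR X) IMPLIES Y = True IMPLIES True = True
((V OR X) IMPLIES Y) AND Y = True AND True = True
V IFF (((V OR X) IMPLIES Y) AND Y) = True IFF True = True
W IFF (V IFF (((V OR X) IMPLIES Y) AND Y)) = False IFF True = False
NOT (W IFF (V IFF (((V OR X) IMPLIES Y) AND Y))) = NOT False = True
NOT NOT (W IFF (V IFF (((V OR X) IMPLIES Y) AND Y))) = NOT True = False
(((V IMPLIES (((V XOR U) AND W) IFF ((X IMPLIES W) OR V))) IMPLIES (V IFF W)) IMPLIES (NOT (W XOR X) IMPLIES V)) IMPLIES NOT NOT (W IFF (V IFF (((V OR X) IMPLIES Y) AND Y))) = True IMPLIES False = False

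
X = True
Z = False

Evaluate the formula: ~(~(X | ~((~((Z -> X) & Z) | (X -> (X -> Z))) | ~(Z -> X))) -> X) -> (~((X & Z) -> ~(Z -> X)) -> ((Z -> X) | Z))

True

Z -> X = False -> True = True
(Z -> X) & Z = True & False = False
~((Z -> X) & Z) = ~False = True
X -> Z = True -> False = False
X -> (X -> Z) = True -> False = False
~((Z -> X) & Z) | (X -> (X -> Z)) = True | False = True
Z -> X = False -> True = True
~(Z -> X) = ~True = False
(~((Z -> X) & Z) | (X -> (X -> Z))) | ~(Z -> X) = True | False = True
~((~((Z -> X) & Z) | (X -> (X -> Z))) | ~(Z -> X)) = ~True = False
X | ~((~((Z -> X) & Z) | (X -> (X -> Z))) | ~(Z -> X)) = True | False = True
~(X | ~((~((Z -> X) & Z) | (X -> (X -> Z))) | ~(Z -> X))) = ~True = False
~(X | ~((~((Z -> X) & Z) | (X -> (X -> Z))) | ~(Z -> X))) -> X = False -> True = True
~(~(X | ~((~((Z -> X) & Z) | (X -> (X -> Z))) | ~(Z -> X))) -> X) = ~True = False
X & Z = True & False = False
Z -> X = False -> True = True
~(Z -> X) = ~True = False
(X & Z) -> ~(Z -> X) = False -> False = True
~((X & Z) -> ~(Z -> X)) = ~True = False
Z -> X = False -> True = True
(Z -> X) | Z = True | False = True
~((X & Z) -> ~(Z -> X)) -> ((Z -> X) | Z) = False -> True = True
~(~(X | ~((~((Z -> X) & Z) | (X -> (X -> Z))) | ~(Z -> X))) -> X) -> (~((X & Z) -> ~(Z -> X)) -> ((Z -> X) | Z)) = False -> True = True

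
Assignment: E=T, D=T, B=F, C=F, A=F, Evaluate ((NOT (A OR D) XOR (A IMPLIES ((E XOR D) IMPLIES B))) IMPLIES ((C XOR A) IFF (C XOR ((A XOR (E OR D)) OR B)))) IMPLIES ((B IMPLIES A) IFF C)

T

A OR D = F OR T = T
NOT (A OR D) = NOT T = F
E XOR D = T XOR T = F
(E XOR D) IMPLIES B = F IMPLIES F = T
A IMPLIES ((E XOR D) IMPLIES B) = F IMPLIES T = T
NOT (A OR D) XOR (A IMPLIES ((E XOR D) IMPLIES B)) = F XOR T = T
C XOR A = F XOR F = F
E OR D = T OR T = T
A XOR (E OR D) = F XOR T = T
(A XOR (E OR D)) OR B = T OR F = T
C XOR ((A XOR (E OR D)) OR B) = F XOR T = T
(C XOR A) IFF (C XOR ((A XOR (E OR D)) OR B)) = F IFF T = F
(NOT (A OR D) XOR (A IMPLIES ((E XOR D) IMPLIES B))) IMPLIES ((C XOR A) IFF (C XOR ((A XOR (E OR D)) OR B))) = T IMPLIES F = F
B IMPLIES A = F IMPLIES F = T
(B IMPLIES A) IFF C = T IFF F = F
((NOT (A OR D) XOR (A IMPLIES ((E XOR D) IMPLIES B))) IMPLIES ((C XOR A) IFF (C XOR ((A XOR (E OR D)) OR B)))) IMPLIES ((B IMPLIES A) IFF C) = F IMPLIES F = T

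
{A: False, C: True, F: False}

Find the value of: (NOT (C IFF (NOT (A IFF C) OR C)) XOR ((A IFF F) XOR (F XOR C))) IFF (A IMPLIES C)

False

A IFF C = False IFF True = False
NOT (A IFF C) = NOT False = True
NOT (A IFF C) OR C = True OR True = True
C IFF (NOT (A IFF C) OR C) = True IFF True = True
NOT (C IFF (NOT (A IFF C) OR C)) = NOT True = False
A IFF F = False IFF False = True
F XOR C = False XOR True = True
(A IFF F) XOR (F XOR C) = True XOR True = False
NOT (C IFF (NOT (A IFF C) OR C)) XOR ((A IFF F) XOR (F XOR C)) = False XOR False = False
A IMPLIES C = False IMPLIES True = True
(NOT (C IFF (NOT (A IFF C) OR C)) XOR ((A IFF F) XOR (F XOR C))) IFF (A IMPLIES C) = False IFF True = False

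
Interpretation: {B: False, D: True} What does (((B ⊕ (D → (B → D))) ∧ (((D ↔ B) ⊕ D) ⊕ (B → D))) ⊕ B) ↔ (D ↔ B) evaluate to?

Substituting B=False, D=True:
B → D = False → True = True
D → (B → D) = True → True = True
B ⊕ (D → (B → D)) = False ⊕ True = True
D ↔ B = True ↔ False = False
(D ↔ B) ⊕ D = False ⊕ True = True
B → D = False → True = True
((D ↔ B) ⊕ D) ⊕ (B → D) = True ⊕ True = False
(B ⊕ (D → (B → D))) ∧ (((D ↔ B) ⊕ D) ⊕ (B → D)) = True ∧ False = False
((B ⊕ (D → (B → D))) ∧ (((D ↔ B) ⊕ D) ⊕ (B → D))) ⊕ B = False ⊕ False = False
D ↔ B = True ↔ False = False
(((B ⊕ (D → (B → D))) ∧ (((D ↔ B) ⊕ D) ⊕ (B → D))) ⊕ B) ↔ (D ↔ B) = False ↔ False = True

True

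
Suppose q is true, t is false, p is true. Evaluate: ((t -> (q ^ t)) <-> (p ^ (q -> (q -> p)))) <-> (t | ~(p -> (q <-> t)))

False

q ^ t = True ^ False = True
t -> (q ^ t) = False -> True = True
q -> p = True -> True = True
q -> (q -> p) = True -> True = True
p ^ (q -> (q -> p)) = True ^ True = False
(t -> (q ^ t)) <-> (p ^ (q -> (q -> p))) = True <-> False = False
q <-> t = True <-> False = False
p -> (q <-> t) = True -> False = False
~(p -> (q <-> t)) = ~False = True
t | ~(p -> (q <-> t)) = False | True = True
((t -> (q ^ t)) <-> (p ^ (q -> (q -> p)))) <-> (t | ~(p -> (q <-> t))) = False <-> True = False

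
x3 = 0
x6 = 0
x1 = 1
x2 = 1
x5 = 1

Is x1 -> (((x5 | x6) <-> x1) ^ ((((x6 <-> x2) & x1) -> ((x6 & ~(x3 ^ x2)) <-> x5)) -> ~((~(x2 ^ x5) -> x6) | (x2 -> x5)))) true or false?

Substituting x3=0, x6=0, x1=1, x2=1, x5=1:
x5 | x6 = 1 | 0 = 1
(x5 | x6) <-> x1 = 1 <-> 1 = 1
x6 <-> x2 = 0 <-> 1 = 0
(x6 <-> x2) & x1 = 0 & 1 = 0
x3 ^ x2 = 0 ^ 1 = 1
~(x3 ^ x2) = ~1 = 0
x6 & ~(x3 ^ x2) = 0 & 0 = 0
(x6 & ~(x3 ^ x2)) <-> x5 = 0 <-> 1 = 0
((x6 <-> x2) & x1) -> ((x6 & ~(x3 ^ x2)) <-> x5) = 0 -> 0 = 1
x2 ^ x5 = 1 ^ 1 = 0
~(x2 ^ x5) = ~0 = 1
~(x2 ^ x5) -> x6 = 1 -> 0 = 0
x2 -> x5 = 1 -> 1 = 1
(~(x2 ^ x5) -> x6) | (x2 -> x5) = 0 | 1 = 1
~((~(x2 ^ x5) -> x6) | (x2 -> x5)) = ~1 = 0
(((x6 <-> x2) & x1) -> ((x6 & ~(x3 ^ x2)) <-> x5)) -> ~((~(x2 ^ x5) -> x6) | (x2 -> x5)) = 1 -> 0 = 0
((x5 | x6) <-> x1) ^ ((((x6 <-> x2) & x1) -> ((x6 & ~(x3 ^ x2)) <-> x5)) -> ~((~(x2 ^ x5) -> x6) | (x2 -> x5))) = 1 ^ 0 = 1
x1 -> (((x5 | x6) <-> x1) ^ ((((x6 <-> x2) & x1) -> ((x6 & ~(x3 ^ x2)) <-> x5)) -> ~((~(x2 ^ x5) -> x6) | (x2 -> x5)))) = 1 -> 1 = 1

1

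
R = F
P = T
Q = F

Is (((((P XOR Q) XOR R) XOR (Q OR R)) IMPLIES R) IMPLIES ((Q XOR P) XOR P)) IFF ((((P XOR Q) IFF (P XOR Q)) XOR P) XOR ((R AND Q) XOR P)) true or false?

P XOR Q = T XOR F = T
(P XOR Q) XOR R = T XOR F = T
Q OR R = F OR F = F
((P XOR Q) XOR R) XOR (Q OR R) = T XOR F = T
(((P XOR Q) XOR R) XOR (Q OR R)) IMPLIES R = T IMPLIES F = F
Q XOR P = F XOR T = T
(Q XOR P) XOR P = T XOR T = F
((((P XOR Q) XOR R) XOR (Q OR R)) IMPLIES R) IMPLIES ((Q XOR P) XOR P) = F IMPLIES F = T
P XOR Q = T XOR F = T
P XOR Q = T XOR F = T
(P XOR Q) IFF (P XOR Q) = T IFF T = T
((P XOR Q) IFF (P XOR Q)) XOR P = T XOR T = F
R AND Q = F AND F = F
(R AND Q) XOR P = F XOR T = T
(((P XOR Q) IFF (P XOR Q)) XOR P) XOR ((R AND Q) XOR P) = F XOR T = T
(((((P XOR Q) XOR R) XOR (Q OR R)) IMPLIES R) IMPLIES ((Q XOR P) XOR P)) IFF ((((P XOR Q) IFF (P XOR Q)) XOR P) XOR ((R AND Q) XOR P)) = T IFF T = T

T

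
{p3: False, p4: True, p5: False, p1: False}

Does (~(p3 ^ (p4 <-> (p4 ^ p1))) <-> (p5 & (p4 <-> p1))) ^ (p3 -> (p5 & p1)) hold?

p4 ^ p1 = True ^ False = True
p4 <-> (p4 ^ p1) = True <-> True = True
p3 ^ (p4 <-> (p4 ^ p1)) = False ^ True = True
~(p3 ^ (p4 <-> (p4 ^ p1))) = ~True = False
p4 <-> p1 = True <-> False = False
p5 & (p4 <-> p1) = False & False = False
~(p3 ^ (p4 <-> (p4 ^ p1))) <-> (p5 & (p4 <-> p1)) = False <-> False = True
p5 & p1 = False & False = False
p3 -> (p5 & p1) = False -> False = True
(~(p3 ^ (p4 <-> (p4 ^ p1))) <-> (p5 & (p4 <-> p1))) ^ (p3 -> (p5 & p1)) = True ^ True = False

False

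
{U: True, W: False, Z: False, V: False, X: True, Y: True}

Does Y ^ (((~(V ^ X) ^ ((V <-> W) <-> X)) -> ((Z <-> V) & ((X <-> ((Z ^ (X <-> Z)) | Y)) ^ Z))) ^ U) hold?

V ^ X = False ^ True = True
~(V ^ X) = ~True = False
V <-> W = False <-> False = True
(V <-> W) <-> X = True <-> True = True
~(V ^ X) ^ ((V <-> W) <-> X) = False ^ True = True
Z <-> V = False <-> False = True
X <-> Z = True <-> False = False
Z ^ (X <-> Z) = False ^ False = False
(Z ^ (X <-> Z)) | Y = False | True = True
X <-> ((Z ^ (X <-> Z)) | Y) = True <-> True = True
(X <-> ((Z ^ (X <-> Z)) | Y)) ^ Z = True ^ False = True
(Z <-> V) & ((X <-> ((Z ^ (X <-> Z)) | Y)) ^ Z) = True & True = True
(~(V ^ X) ^ ((V <-> W) <-> X)) -> ((Z <-> V) & ((X <-> ((Z ^ (X <-> Z)) | Y)) ^ Z)) = True -> True = True
((~(V ^ X) ^ ((V <-> W) <-> X)) -> ((Z <-> V) & ((X <-> ((Z ^ (X <-> Z)) | Y)) ^ Z))) ^ U = True ^ True = False
Y ^ (((~(V ^ X) ^ ((V <-> W) <-> X)) -> ((Z <-> V) & ((X <-> ((Z ^ (X <-> Z)) | Y)) ^ Z))) ^ U) = True ^ False = True

True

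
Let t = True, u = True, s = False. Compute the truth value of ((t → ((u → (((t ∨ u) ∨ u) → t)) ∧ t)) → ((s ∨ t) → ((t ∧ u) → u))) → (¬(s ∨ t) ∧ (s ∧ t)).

Substituting t=True, u=True, s=False:
t ∨ u = True ∨ True = True
(t ∨ u) ∨ u = True ∨ True = True
((t ∨ u) ∨ u) → t = True → True = True
u → (((t ∨ u) ∨ u) → t) = True → True = True
(u → (((t ∨ u) ∨ u) → t)) ∧ t = True ∧ True = True
t → ((u → (((t ∨ u) ∨ u) → t)) ∧ t) = True → True = True
s ∨ t = False ∨ True = True
t ∧ u = True ∧ True = True
(t ∧ u) → u = True → True = True
(s ∨ t) → ((t ∧ u) → u) = True → True = True
(t → ((u → (((t ∨ u) ∨ u) → t)) ∧ t)) → ((s ∨ t) → ((t ∧ u) → u)) = True → True = True
s ∨ t = False ∨ True = True
¬(s ∨ t) = ¬True = False
s ∧ t = False ∧ True = False
¬(s ∨ t) ∧ (s ∧ t) = False ∧ False = False
((t → ((u → (((t ∨ u) ∨ u) → t)) ∧ t)) → ((s ∨ t) → ((t ∧ u) → u))) → (¬(s ∨ t) ∧ (s ∧ t)) = True → False = False

False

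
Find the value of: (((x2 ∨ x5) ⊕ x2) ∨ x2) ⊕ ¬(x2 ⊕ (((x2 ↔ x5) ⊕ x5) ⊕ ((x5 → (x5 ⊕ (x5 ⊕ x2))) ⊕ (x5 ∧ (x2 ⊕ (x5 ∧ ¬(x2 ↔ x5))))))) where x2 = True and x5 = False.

False

x2 ∨ x5 = True ∨ False = True
(x2 ∨ x5) ⊕ x2 = True ⊕ True = False
((x2 ∨ x5) ⊕ x2) ∨ x2 = False ∨ True = True
x2 ↔ x5 = True ↔ False = False
(x2 ↔ x5) ⊕ x5 = False ⊕ False = False
x5 ⊕ x2 = False ⊕ True = True
x5 ⊕ (x5 ⊕ x2) = False ⊕ True = True
x5 → (x5 ⊕ (x5 ⊕ x2)) = False → True = True
x2 ↔ x5 = True ↔ False = False
¬(x2 ↔ x5) = ¬False = True
x5 ∧ ¬(x2 ↔ x5) = False ∧ True = False
x2 ⊕ (x5 ∧ ¬(x2 ↔ x5)) = True ⊕ False = True
x5 ∧ (x2 ⊕ (x5 ∧ ¬(x2 ↔ x5))) = False ∧ True = False
(x5 → (x5 ⊕ (x5 ⊕ x2))) ⊕ (x5 ∧ (x2 ⊕ (x5 ∧ ¬(x2 ↔ x5)))) = True ⊕ False = True
((x2 ↔ x5) ⊕ x5) ⊕ ((x5 → (x5 ⊕ (x5 ⊕ x2))) ⊕ (x5 ∧ (x2 ⊕ (x5 ∧ ¬(x2 ↔ x5))))) = False ⊕ True = True
x2 ⊕ (((x2 ↔ x5) ⊕ x5) ⊕ ((x5 → (x5 ⊕ (x5 ⊕ x2))) ⊕ (x5 ∧ (x2 ⊕ (x5 ∧ ¬(x2 ↔ x5)))))) = True ⊕ True = False
¬(x2 ⊕ (((x2 ↔ x5) ⊕ x5) ⊕ ((x5 → (x5 ⊕ (x5 ⊕ x2))) ⊕ (x5 ∧ (x2 ⊕ (x5 ∧ ¬(x2 ↔ x5))))))) = ¬False = True
(((x2 ∨ x5) ⊕ x2) ∨ x2) ⊕ ¬(x2 ⊕ (((x2 ↔ x5) ⊕ x5) ⊕ ((x5 → (x5 ⊕ (x5 ⊕ x2))) ⊕ (x5 ∧ (x2 ⊕ (x5 ∧ ¬(x2 ↔ x5))))))) = True ⊕ True = False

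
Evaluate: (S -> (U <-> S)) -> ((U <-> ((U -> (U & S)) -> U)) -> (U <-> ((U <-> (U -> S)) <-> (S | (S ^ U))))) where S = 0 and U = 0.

0

U <-> S = 0 <-> 0 = 1
S -> (U <-> S) = 0 -> 1 = 1
U & S = 0 & 0 = 0
U -> (U & S) = 0 -> 0 = 1
(U -> (U & S)) -> U = 1 -> 0 = 0
U <-> ((U -> (U & S)) -> U) = 0 <-> 0 = 1
U -> S = 0 -> 0 = 1
U <-> (U -> S) = 0 <-> 1 = 0
S ^ U = 0 ^ 0 = 0
S | (S ^ U) = 0 | 0 = 0
(U <-> (U -> S)) <-> (S | (S ^ U)) = 0 <-> 0 = 1
U <-> ((U <-> (U -> S)) <-> (S | (S ^ U))) = 0 <-> 1 = 0
(U <-> ((U -> (U & S)) -> U)) -> (U <-> ((U <-> (U -> S)) <-> (S | (S ^ U)))) = 1 -> 0 = 0
(S -> (U <-> S)) -> ((U <-> ((U -> (U & S)) -> U)) -> (U <-> ((U <-> (U -> S)) <-> (S | (S ^ U))))) = 1 -> 0 = 0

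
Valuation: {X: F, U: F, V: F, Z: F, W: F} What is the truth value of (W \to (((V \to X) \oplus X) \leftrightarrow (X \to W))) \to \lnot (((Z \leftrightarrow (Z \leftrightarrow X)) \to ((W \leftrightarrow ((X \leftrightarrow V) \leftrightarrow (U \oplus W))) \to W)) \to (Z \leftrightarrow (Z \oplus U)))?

F

V \to X = F \to F = T
(V \to X) \oplus X = T \oplus F = T
X \to W = F \to F = T
((V \to X) \oplus X) \leftrightarrow (X \to W) = T \leftrightarrow T = T
W \to (((V \to X) \oplus X) \leftrightarrow (X \to W)) = F \to T = T
Z \leftrightarrow X = F \leftrightarrow F = T
Z \leftrightarrow (Z \leftrightarrow X) = F \leftrightarrow T = F
X \leftrightarrow V = F \leftrightarrow F = T
U \oplus W = F \oplus F = F
(X \leftrightarrow V) \leftrightarrow (U \oplus W) = T \leftrightarrow F = F
W \leftrightarrow ((X \leftrightarrow V) \leftrightarrow (U \oplus W)) = F \leftrightarrow F = T
(W \leftrightarrow ((X \leftrightarrow V) \leftrightarrow (U \oplus W))) \to W = T \to F = F
(Z \leftrightarrow (Z \leftrightarrow X)) \to ((W \leftrightarrow ((X \leftrightarrow V) \leftrightarrow (U \oplus W))) \to W) = F \to F = T
Z \oplus U = F \oplus F = F
Z \leftrightarrow (Z \oplus U) = F \leftrightarrow F = T
((Z \leftrightarrow (Z \leftrightarrow X)) \to ((W \leftrightarrow ((X \leftrightarrow V) \leftrightarrow (U \oplus W))) \to W)) \to (Z \leftrightarrow (Z \oplus U)) = T \to T = T
\lnot (((Z \leftrightarrow (Z \leftrightarrow X)) \to ((W \leftrightarrow ((X \leftrightarrow V) \leftrightarrow (U \oplus W))) \to W)) \to (Z \leftrightarrow (Z \oplus U))) = \lnot T = F
(W \to (((V \to X) \oplus X) \leftrightarrow (X \to W))) \to \lnot (((Z \leftrightarrow (Z \leftrightarrow X)) \to ((W \leftrightarrow ((X \leftrightarrow V) \leftrightarrow (U \oplus W))) \to W)) \to (Z \leftrightarrow (Z \oplus U))) = T \to F = F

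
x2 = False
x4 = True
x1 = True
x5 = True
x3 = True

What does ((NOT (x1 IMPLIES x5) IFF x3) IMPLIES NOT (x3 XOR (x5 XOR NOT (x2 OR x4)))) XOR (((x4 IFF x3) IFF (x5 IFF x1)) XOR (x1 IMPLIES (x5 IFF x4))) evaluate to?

True

x1 IMPLIES x5 = True IMPLIES True = True
NOT (x1 IMPLIES x5) = NOT True = False
NOT (x1 IMPLIES x5) IFF x3 = False IFF True = False
x2 OR x4 = False OR True = True
NOT (x2 OR x4) = NOT True = False
x5 XOR NOT (x2 OR x4) = True XOR False = True
x3 XOR (x5 XOR NOT (x2 OR x4)) = True XOR True = False
NOT (x3 XOR (x5 XOR NOT (x2 OR x4))) = NOT False = True
(NOT (x1 IMPLIES x5) IFF x3) IMPLIES NOT (x3 XOR (x5 XOR NOT (x2 OR x4))) = False IMPLIES True = True
x4 IFF x3 = True IFF True = True
x5 IFF x1 = True IFF True = True
(x4 IFF x3) IFF (x5 IFF x1) = True IFF True = True
x5 IFF x4 = True IFF True = True
x1 IMPLIES (x5 IFF x4) = True IMPLIES True = True
((x4 IFF x3) IFF (x5 IFF x1)) XOR (x1 IMPLIES (x5 IFF x4)) = True XOR True = False
((NOT (x1 IMPLIES x5) IFF x3) IMPLIES NOT (x3 XOR (x5 XOR NOT (x2 OR x4)))) XOR (((x4 IFF x3) IFF (x5 IFF x1)) XOR (x1 IMPLIES (x5 IFF x4))) = True XOR False = True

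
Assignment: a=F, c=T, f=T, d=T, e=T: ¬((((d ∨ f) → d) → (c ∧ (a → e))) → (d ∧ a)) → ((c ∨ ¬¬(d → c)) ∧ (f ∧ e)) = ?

d ∨ f = T ∨ T = T
(d ∨ f) → d = T → T = T
a → e = F → T = T
c ∧ (a → e) = T ∧ T = T
((d ∨ f) → d) → (c ∧ (a → e)) = T → T = T
d ∧ a = T ∧ F = F
(((d ∨ f) → d) → (c ∧ (a → e))) → (d ∧ a) = T → F = F
¬((((d ∨ f) → d) → (c ∧ (a → e))) → (d ∧ a)) = ¬F = T
d → c = T → T = T
¬(d → c) = ¬T = F
¬¬(d → c) = ¬F = T
c ∨ ¬¬(d → c) = T ∨ T = T
f ∧ e = T ∧ T = T
(c ∨ ¬¬(d → c)) ∧ (f ∧ e) = T ∧ T = T
¬((((d ∨ f) → d) → (c ∧ (a → e))) → (d ∧ a)) → ((c ∨ ¬¬(d → c)) ∧ (f ∧ e)) = T → T = T

T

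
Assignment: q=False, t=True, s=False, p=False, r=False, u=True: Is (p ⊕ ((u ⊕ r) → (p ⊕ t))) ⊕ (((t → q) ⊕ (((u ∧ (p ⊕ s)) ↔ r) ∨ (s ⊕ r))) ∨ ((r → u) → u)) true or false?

False

u ⊕ r = True ⊕ False = True
p ⊕ t = False ⊕ True = True
(u ⊕ r) → (p ⊕ t) = True → True = True
p ⊕ ((u ⊕ r) → (p ⊕ t)) = False ⊕ True = True
t → q = True → False = False
p ⊕ s = False ⊕ False = False
u ∧ (p ⊕ s) = True ∧ False = False
(u ∧ (p ⊕ s)) ↔ r = False ↔ False = True
s ⊕ r = False ⊕ False = False
((u ∧ (p ⊕ s)) ↔ r) ∨ (s ⊕ r) = True ∨ False = True
(t → q) ⊕ (((u ∧ (p ⊕ s)) ↔ r) ∨ (s ⊕ r)) = False ⊕ True = True
r → u = False → True = True
(r → u) → u = True → True = True
((t → q) ⊕ (((u ∧ (p ⊕ s)) ↔ r) ∨ (s ⊕ r))) ∨ ((r → u) → u) = True ∨ True = True
(p ⊕ ((u ⊕ r) → (p ⊕ t))) ⊕ (((t → q) ⊕ (((u ∧ (p ⊕ s)) ↔ r) ∨ (s ⊕ r))) ∨ ((r → u) → u)) = True ⊕ True = False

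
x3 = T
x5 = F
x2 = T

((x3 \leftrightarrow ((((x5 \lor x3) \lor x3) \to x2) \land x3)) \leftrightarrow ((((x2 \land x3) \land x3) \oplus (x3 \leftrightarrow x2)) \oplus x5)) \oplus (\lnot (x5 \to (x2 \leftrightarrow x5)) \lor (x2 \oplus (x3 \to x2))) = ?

x5 \lor x3 = F \lor T = T
(x5 \lor x3) \lor x3 = T \lor T = T
((x5 \lor x3) \lor x3) \to x2 = T \to T = T
(((x5 \lor x3) \lor x3) \to x2) \land x3 = T \land T = T
x3 \leftrightarrow ((((x5 \lor x3) \lor x3) \to x2) \land x3) = T \leftrightarrow T = T
x2 \land x3 = T \land T = T
(x2 \land x3) \land x3 = T \land T = T
x3 \leftrightarrow x2 = T \leftrightarrow T = T
((x2 \land x3) \land x3) \oplus (x3 \leftrightarrow x2) = T \oplus T = F
(((x2 \land x3) \land x3) \oplus (x3 \leftrightarrow x2)) \oplus x5 = F \oplus F = F
(x3 \leftrightarrow ((((x5 \lor x3) \lor x3) \to x2) \land x3)) \leftrightarrow ((((x2 \land x3) \land x3) \oplus (x3 \leftrightarrow x2)) \oplus x5) = T \leftrightarrow F = F
x2 \leftrightarrow x5 = T \leftrightarrow F = F
x5 \to (x2 \leftrightarrow x5) = F \to F = T
\lnot (x5 \to (x2 \leftrightarrow x5)) = \lnot T = F
x3 \to x2 = T \to T = T
x2 \oplus (x3 \to x2) = T \oplus T = F
\lnot (x5 \to (x2 \leftrightarrow x5)) \lor (x2 \oplus (x3 \to x2)) = F \lor F = F
((x3 \leftrightarrow ((((x5 \lor x3) \lor x3) \to x2) \land x3)) \leftrightarrow ((((x2 \land x3) \land x3) \oplus (x3 \leftrightarrow x2)) \oplus x5)) \oplus (\lnot (x5 \to (x2 \leftrightarrow x5)) \lor (x2 \oplus (x3 \to x2))) = F \oplus F = F

F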